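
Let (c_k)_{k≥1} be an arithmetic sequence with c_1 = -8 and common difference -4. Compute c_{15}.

c_k = -8 + (k - 1)·(-4).
c_{15} = -8 + 14·(-4) = -64.

-64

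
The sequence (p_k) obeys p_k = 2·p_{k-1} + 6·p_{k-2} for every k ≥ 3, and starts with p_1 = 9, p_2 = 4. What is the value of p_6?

p_3 = 62;  p_4 = 148;  p_5 = 668;  p_6 = 2224.

2224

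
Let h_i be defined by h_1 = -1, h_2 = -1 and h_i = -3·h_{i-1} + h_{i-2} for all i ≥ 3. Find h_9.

Applying the relation repeatedly:
h_3 = 2; h_4 = -7; h_5 = 23; h_6 = -76; h_7 = 251; h_8 = -829; h_9 = 2738.

2738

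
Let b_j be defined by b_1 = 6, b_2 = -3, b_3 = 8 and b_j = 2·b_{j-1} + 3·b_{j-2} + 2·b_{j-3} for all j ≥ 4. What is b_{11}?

Compute successive terms:
b_4 = 19, b_5 = 56, b_6 = 185, b_7 = 576, b_8 = 1819, b_9 = 5736, b_{10} = 18081, b_{11} = 57008.

57008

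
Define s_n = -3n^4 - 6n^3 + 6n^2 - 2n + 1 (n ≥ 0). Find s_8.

-14991

s_8 = -3·8^4 - 6·8^3 + 6·8^2 - 2·8 + 1 = -14991.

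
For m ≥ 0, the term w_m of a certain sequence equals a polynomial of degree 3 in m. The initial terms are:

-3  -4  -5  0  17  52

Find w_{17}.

4060

1st diffs: -1, -1, 5, 17, 35.
2nd diffs: 0, 6, 12, 18.
3rd diffs: 6, 6, 6 (constant).
Newton forward-difference form: w_m = -3 + (-1)·C(m,1) + 6·C(m,3).
At m = 17: m = 17, so w_{17} = -3 - 17 + 4080 = 4060.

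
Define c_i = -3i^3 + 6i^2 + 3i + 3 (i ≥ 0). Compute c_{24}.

-37941

c_{24} = -3·24^3 + 6·24^2 + 3·24 + 3 = -37941.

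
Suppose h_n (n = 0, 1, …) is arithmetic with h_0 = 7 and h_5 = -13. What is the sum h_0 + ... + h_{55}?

-5768

Common difference d = (-13 - 7) / (5 - 0) = -4.
h_n = 7 + (n - 0)·(-4).
h_{55} = -213; S = 56·(7 + (-213))/2 = -5768.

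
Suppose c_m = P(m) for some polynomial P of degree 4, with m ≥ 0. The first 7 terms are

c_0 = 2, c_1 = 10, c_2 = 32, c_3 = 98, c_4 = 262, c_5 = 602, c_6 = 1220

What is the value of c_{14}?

1st diffs: 8, 22, 66, 164, 340, 618.
2nd diffs: 14, 44, 98, 176, 278.
3rd diffs: 30, 54, 78, 102.
4th diffs: 24, 24, 24 (constant).
So c_m = m^4 - m^3 + 3m^2 + 5m + 2.
Evaluating at m = 14 gives c_{14} = 36332.

36332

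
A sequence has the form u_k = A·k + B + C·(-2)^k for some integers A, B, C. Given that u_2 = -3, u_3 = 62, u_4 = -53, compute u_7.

682

Plug in k = 2, 3, 4: 2A + B + 4C = -3; 3A + B - 8C = 62; 4A + B + 16C = -53.
Subtracting the first from the second: A - 12C = 65.
Subtracting the second from the third: A + 24C = -115.
Solving: C = -5, A = 5, then B = 7.
Therefore u_7 = 35 + 7 + (-5)·(-128) = 682.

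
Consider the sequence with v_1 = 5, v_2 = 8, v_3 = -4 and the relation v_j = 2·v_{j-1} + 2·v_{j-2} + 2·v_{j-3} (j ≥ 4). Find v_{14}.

Applying the relation repeatedly:
v_4 = 18; v_5 = 44; v_6 = 116; …; v_{11} = 25664; v_{12} = 74928; v_{13} = 218768; v_{14} = 638720.

638720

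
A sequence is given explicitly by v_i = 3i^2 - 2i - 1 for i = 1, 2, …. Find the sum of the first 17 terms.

Over i = 1..17: Σi = 153, Σi² = 1785.
Total = (3)·1785 + (-2)·153 + (-1)·17 = 5032.

5032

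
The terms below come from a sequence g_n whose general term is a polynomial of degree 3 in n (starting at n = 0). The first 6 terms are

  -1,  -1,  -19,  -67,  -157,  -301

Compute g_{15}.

-7351

1st diffs: 0, -18, -48, -90, -144.
2nd diffs: -18, -30, -42, -54.
3rd diffs: -12, -12, -12 (constant).
Newton forward-difference form: g_n = -1 + (-18)·C(n,2) + (-12)·C(n,3).
At n = 15: n = 15, so g_{15} = -1 - 1890 - 5460 = -7351.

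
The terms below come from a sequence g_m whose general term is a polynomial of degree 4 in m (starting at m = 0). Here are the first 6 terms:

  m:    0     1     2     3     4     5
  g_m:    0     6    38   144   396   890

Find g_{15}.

1st diffs: 6, 32, 106, 252, 494.
2nd diffs: 26, 74, 146, 242.
3rd diffs: 48, 72, 96.
4th diffs: 24, 24 (constant).
Newton forward-difference form: g_m = 6·C(m,1) + 26·C(m,2) + 48·C(m,3) + 24·C(m,4).
At m = 15: m = 15, so g_{15} = 90 + 2730 + 21840 + 32760 = 57420.

57420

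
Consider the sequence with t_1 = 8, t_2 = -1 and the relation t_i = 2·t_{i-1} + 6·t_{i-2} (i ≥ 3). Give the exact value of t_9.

Step forward from the initial values:
t_3 = 46  t_4 = 86  t_5 = 448  t_6 = 1412  t_7 = 5512  t_8 = 19496  t_9 = 72064.

72064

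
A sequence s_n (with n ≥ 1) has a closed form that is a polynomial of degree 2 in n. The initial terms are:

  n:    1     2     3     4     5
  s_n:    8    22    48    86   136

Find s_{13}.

1st diffs: 14, 26, 38, 50.
2nd diffs: 12, 12, 12 (constant).
So s_n = 6n^2 - 4n + 6.
Evaluating at n = 13 gives s_{13} = 968.

968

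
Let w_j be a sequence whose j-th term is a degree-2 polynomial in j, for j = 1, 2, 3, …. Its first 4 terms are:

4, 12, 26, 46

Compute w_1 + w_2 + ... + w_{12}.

1st diffs: 8, 14, 20.
2nd diffs: 6, 6 (constant).
Newton forward-difference form: w_j = 4 + 8·C(j-1,1) + 6·C(j-1,2).
Continuing: …, 72, 104, 142, 186, …, w_{12} = 422.
Summing j = 1..12 (12 terms) gives 1896.

1896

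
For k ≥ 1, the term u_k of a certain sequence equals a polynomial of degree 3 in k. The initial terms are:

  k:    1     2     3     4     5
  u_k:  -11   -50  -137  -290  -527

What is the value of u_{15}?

-11477

1st diffs: -39, -87, -153, -237.
2nd diffs: -48, -66, -84.
3rd diffs: -18, -18 (constant).
So u_k = -3k^3 - 6k^2 - 2.
Evaluating at k = 15 gives u_{15} = -11477.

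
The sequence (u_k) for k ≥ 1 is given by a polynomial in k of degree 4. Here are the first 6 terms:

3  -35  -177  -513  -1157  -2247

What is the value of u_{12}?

-28905

1st diffs: -38, -142, -336, -644, -1090.
2nd diffs: -104, -194, -308, -446.
3rd diffs: -90, -114, -138.
4th diffs: -24, -24 (constant).
Newton forward-difference form: u_k = 3 + (-38)·C(k-1,1) + (-104)·C(k-1,2) + (-90)·C(k-1,3) + (-24)·C(k-1,4).
At k = 12: k-1 = 11, so u_{12} = 3 - 418 - 5720 - 14850 - 7920 = -28905.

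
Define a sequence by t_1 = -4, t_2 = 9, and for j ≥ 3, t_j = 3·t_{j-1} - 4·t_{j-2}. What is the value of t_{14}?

35469

t_3 = 43, t_4 = 93, t_5 = 107, …, t_{11} = 7003, t_{12} = 23901, t_{13} = 43691, t_{14} = 35469.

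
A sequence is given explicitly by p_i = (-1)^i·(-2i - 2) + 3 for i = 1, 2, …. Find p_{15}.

35

(-1)^15 = -1; -2i - 2 at i=15 is -32; so p_{15} = 35.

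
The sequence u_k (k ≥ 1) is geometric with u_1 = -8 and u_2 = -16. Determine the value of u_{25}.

Common ratio r = 2.
u_k = (-8)·2^(k-1).
u_{25} = (-8)·2^24 = -134217728.

-134217728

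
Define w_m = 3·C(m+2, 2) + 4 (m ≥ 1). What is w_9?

C(11, 2) = 55, so w_9 = 169.

169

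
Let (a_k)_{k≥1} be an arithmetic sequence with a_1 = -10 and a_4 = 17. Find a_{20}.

Common difference d = (17 - (-10)) / (4 - 1) = 9.
a_k = -10 + (k - 1)·9.
a_{20} = -10 + 19·9 = 161.

161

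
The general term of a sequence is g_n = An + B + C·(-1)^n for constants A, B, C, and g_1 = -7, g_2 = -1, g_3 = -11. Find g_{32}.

Plug in n = 1, 2, 3: A + B - C = -7; 2A + B + C = -1; 3A + B - C = -11.
Subtracting the first from the second: A + 2C = 6.
Subtracting the second from the third: A - 2C = -10.
Solving: C = 4, A = -2, then B = -1.
Therefore g_{32} = -64 + (-1) + 4·1 = -61.

-61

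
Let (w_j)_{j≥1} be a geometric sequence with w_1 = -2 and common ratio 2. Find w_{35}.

-34359738368

w_j = (-2)·2^(j-1).
w_{35} = (-2)·2^34 = -34359738368.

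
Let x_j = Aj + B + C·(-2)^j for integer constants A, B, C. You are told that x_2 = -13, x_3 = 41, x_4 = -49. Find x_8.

At j = 2, 3, 4: 2A + B + 4C = -13; 3A + B - 8C = 41; 4A + B + 16C = -49.
Subtracting the first from the second: A - 12C = 54.
Subtracting the second from the third: A + 24C = -90.
Solving: C = -4, A = 6, then B = -9.
Therefore x_8 = 48 + (-9) + (-4)·256 = -985.

-985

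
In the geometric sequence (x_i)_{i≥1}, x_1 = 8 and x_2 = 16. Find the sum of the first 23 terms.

Common ratio r = 2.
x_i = 8·2^(i-1).
S = 8·(2^23 - 1)/(2 - 1) = 8·(8388608 - 1)/(1) = 67108856.

67108856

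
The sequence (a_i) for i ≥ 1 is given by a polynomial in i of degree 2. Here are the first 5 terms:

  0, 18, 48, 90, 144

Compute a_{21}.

1st diffs: 18, 30, 42, 54.
2nd diffs: 12, 12, 12 (constant).
So a_i = 6i^2 - 6.
Evaluating at i = 21 gives a_{21} = 2640.

2640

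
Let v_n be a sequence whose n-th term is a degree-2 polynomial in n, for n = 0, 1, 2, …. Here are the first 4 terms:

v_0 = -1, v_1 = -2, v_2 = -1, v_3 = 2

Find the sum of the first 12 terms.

1st diffs: -1, 1, 3.
2nd diffs: 2, 2 (constant).
So v_n = n^2 - 2n - 1.
Continuing: …, 7, 14, 23, 34, …, v_{11} = 98.
Summing n = 0..11 (12 terms) gives 362.

362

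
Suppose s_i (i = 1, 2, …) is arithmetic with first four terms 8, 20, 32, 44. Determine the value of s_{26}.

308

Common difference d = 12.
s_i = 8 + (i - 1)·12.
s_{26} = 8 + 25·12 = 308.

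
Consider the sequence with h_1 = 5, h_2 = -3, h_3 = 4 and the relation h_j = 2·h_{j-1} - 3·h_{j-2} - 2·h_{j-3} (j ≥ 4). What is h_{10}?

Applying the relation repeatedly:
h_4 = 7;  h_5 = 8;  h_6 = -13;  h_7 = -64;  h_8 = -105;  h_9 = 8;  h_{10} = 459.

459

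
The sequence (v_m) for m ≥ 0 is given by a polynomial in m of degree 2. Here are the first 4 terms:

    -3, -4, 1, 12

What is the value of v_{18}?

897

1st diffs: -1, 5, 11.
2nd diffs: 6, 6 (constant).
So v_m = 3m^2 - 4m - 3.
Evaluating at m = 18 gives v_{18} = 897.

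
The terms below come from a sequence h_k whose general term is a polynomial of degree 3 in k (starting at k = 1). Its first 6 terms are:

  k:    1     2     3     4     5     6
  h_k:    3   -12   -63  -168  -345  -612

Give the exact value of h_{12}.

1st diffs: -15, -51, -105, -177, -267.
2nd diffs: -36, -54, -72, -90.
3rd diffs: -18, -18, -18 (constant).
Newton forward-difference form: h_k = 3 + (-15)·C(k-1,1) + (-36)·C(k-1,2) + (-18)·C(k-1,3).
At k = 12: k-1 = 11, so h_{12} = 3 - 165 - 1980 - 2970 = -5112.

-5112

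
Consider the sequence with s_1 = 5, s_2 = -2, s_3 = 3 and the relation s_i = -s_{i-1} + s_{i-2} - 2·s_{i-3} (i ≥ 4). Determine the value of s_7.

s_4 = -15  s_5 = 22  s_6 = -43  s_7 = 95.

95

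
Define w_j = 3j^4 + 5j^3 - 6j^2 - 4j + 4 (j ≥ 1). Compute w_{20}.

517524

w_{20} = 3·20^4 + 5·20^3 - 6·20^2 - 4·20 + 4 = 517524.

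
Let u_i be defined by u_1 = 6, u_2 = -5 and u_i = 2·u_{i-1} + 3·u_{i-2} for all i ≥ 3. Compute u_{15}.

1195748

Applying the relation repeatedly:
u_3 = 8; u_4 = 1; u_5 = 26; …; u_{12} = 44281; u_{13} = 132866; u_{14} = 398575; u_{15} = 1195748.
(Characteristic roots are 3 and -1.)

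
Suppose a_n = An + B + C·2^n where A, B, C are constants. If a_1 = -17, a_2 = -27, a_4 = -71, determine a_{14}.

-49215

Plug in n = 1, 2, 4: A + B + 2C = -17; 2A + B + 4C = -27; 4A + B + 16C = -71.
Subtracting the first from the second: A + 2C = -10.
Subtracting the second from the third: 2A + 12C = -44.
Solving: C = -3, A = -4, then B = -7.
Therefore a_{14} = -56 + (-7) + (-3)·16384 = -49215.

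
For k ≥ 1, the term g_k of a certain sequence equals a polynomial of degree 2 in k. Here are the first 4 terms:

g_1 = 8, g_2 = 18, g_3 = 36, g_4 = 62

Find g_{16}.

1st diffs: 10, 18, 26.
2nd diffs: 8, 8 (constant).
So g_k = 4k^2 - 2k + 6.
Evaluating at k = 16 gives g_{16} = 998.

998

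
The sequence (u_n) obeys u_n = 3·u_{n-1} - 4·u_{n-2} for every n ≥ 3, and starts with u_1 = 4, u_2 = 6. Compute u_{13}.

Compute successive terms:
u_3 = 2, u_4 = -18, u_5 = -62, …, u_{10} = 1998, u_{11} = 2402, u_{12} = -786, u_{13} = -11966.

-11966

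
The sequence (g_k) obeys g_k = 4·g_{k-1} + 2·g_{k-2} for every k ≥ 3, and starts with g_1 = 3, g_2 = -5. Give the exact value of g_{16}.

-3953870976

Compute successive terms:
g_3 = -14  g_4 = -66  g_5 = -292  …  g_{13} = -44884032  g_{14} = -199711040  g_{15} = -888612224  g_{16} = -3953870976.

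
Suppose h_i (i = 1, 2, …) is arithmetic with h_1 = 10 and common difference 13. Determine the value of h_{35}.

452

h_i = 10 + (i - 1)·13.
h_{35} = 10 + 34·13 = 452.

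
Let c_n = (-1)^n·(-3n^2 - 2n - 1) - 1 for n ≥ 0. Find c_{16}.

-802

(-1)^16 = 1; -3n^2 - 2n - 1 at n=16 is -801; so c_{16} = -802.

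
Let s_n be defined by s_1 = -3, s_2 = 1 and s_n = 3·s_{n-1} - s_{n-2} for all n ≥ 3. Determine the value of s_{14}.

s_3 = 6  s_4 = 17  s_5 = 45  …  s_{11} = 14517  s_{12} = 38006  s_{13} = 99501  s_{14} = 260497.

260497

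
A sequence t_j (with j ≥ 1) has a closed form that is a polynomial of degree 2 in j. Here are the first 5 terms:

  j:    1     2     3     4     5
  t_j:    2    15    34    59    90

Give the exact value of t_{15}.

730

1st diffs: 13, 19, 25, 31.
2nd diffs: 6, 6, 6 (constant).
So t_j = 3j^2 + 4j - 5.
Evaluating at j = 15 gives t_{15} = 730.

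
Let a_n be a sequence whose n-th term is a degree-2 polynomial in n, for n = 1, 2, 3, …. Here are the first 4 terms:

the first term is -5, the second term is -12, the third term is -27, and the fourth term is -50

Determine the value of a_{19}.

1st diffs: -7, -15, -23.
2nd diffs: -8, -8 (constant).
So a_n = -4n^2 + 5n - 6.
Evaluating at n = 19 gives a_{19} = -1355.

-1355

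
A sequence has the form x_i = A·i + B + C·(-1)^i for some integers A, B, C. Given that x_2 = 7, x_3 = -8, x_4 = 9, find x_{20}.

25

The three given values yield: 2A + B + C = 7; 3A + B - C = -8; 4A + B + C = 9.
Subtracting the first from the second: A - 2C = -15.
Subtracting the second from the third: A + 2C = 17.
Solving: C = 8, A = 1, then B = -3.
Hence x_{20} = 1·20 + (-3) + 8·1 = 25.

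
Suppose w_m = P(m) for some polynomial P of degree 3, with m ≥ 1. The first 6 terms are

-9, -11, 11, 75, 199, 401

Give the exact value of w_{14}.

1st diffs: -2, 22, 64, 124, 202.
2nd diffs: 24, 42, 60, 78.
3rd diffs: 18, 18, 18 (constant).
So w_m = 3m^3 - 6m^2 - 5m - 1.
Evaluating at m = 14 gives w_{14} = 6985.

6985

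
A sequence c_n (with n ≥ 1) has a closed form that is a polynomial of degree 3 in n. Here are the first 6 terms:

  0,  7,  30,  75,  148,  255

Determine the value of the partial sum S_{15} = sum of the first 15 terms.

1st diffs: 7, 23, 45, 73, 107.
2nd diffs: 16, 22, 28, 34.
3rd diffs: 6, 6, 6 (constant).
Newton forward-difference form: c_n = 7·C(n-1,1) + 16·C(n-1,2) + 6·C(n-1,3).
Continuing: …, 402, 595, 840, 1143, …, c_{15} = 3738.
Summing n = 1..15 (15 terms) gives 16205.

16205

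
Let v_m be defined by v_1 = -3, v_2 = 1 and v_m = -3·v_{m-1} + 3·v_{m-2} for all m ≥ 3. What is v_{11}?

-451737

Iterate the recurrence:
v_3 = -12  v_4 = 39  v_5 = -153  v_6 = 576  v_7 = -2187  v_8 = 8289  v_9 = -31428  v_{10} = 119151  v_{11} = -451737.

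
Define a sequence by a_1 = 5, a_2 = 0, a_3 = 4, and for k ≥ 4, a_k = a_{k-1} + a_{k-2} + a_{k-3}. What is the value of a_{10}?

Iterate the recurrence:
a_4 = 9;  a_5 = 13;  a_6 = 26;  a_7 = 48;  a_8 = 87;  a_9 = 161;  a_{10} = 296.

296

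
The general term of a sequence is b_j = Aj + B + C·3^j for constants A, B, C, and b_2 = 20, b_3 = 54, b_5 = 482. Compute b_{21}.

20920706370

Write the equations: 2A + B + 9C = 20; 3A + B + 27C = 54; 5A + B + 243C = 482.
Subtracting the first from the second: A + 18C = 34.
Subtracting the second from the third: 2A + 216C = 428.
Solving: C = 2, A = -2, then B = 6.
So b_j = -2·j + 6 + 2·3^j; at j=21 this is 20920706370.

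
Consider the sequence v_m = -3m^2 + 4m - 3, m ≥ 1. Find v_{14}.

-535

v_{14} = -3·14^2 + 4·14 - 3 = -535.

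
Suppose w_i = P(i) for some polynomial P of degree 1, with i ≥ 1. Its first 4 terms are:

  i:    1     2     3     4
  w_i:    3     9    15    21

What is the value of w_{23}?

135

1st diffs: 6, 6, 6 (constant).
So w_i = 6i - 3.
Evaluating at i = 23 gives w_{23} = 135.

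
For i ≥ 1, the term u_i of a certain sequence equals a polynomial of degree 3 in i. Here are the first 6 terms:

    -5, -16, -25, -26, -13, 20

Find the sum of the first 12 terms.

2624

1st diffs: -11, -9, -1, 13, 33.
2nd diffs: 2, 8, 14, 20.
3rd diffs: 6, 6, 6 (constant).
Newton forward-difference form: u_i = -5 + (-11)·C(i-1,1) + 2·C(i-1,2) + 6·C(i-1,3).
Continuing: …, 79, 170, 299, 472, …, u_{12} = 974.
Summing i = 1..12 (12 terms) gives 2624.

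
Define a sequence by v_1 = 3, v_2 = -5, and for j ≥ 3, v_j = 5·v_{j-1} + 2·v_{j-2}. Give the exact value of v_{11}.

-13536779

v_3 = -19, v_4 = -105, v_5 = -563, v_6 = -3025, v_7 = -16251, v_8 = -87305, v_9 = -469027, v_{10} = -2519745, v_{11} = -13536779.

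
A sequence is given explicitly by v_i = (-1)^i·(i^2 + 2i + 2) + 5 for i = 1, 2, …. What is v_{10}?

127

(-1)^10 = 1; i^2 + 2i + 2 at i=10 is 122; so v_{10} = 127.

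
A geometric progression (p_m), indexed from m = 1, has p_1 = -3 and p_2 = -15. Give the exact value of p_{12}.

-146484375

Common ratio r = 5.
p_m = (-3)·5^(m-1).
p_{12} = (-3)·5^11 = -146484375.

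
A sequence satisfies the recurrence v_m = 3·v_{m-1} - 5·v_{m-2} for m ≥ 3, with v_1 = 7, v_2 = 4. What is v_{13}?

Compute successive terms:
v_3 = -23, v_4 = -89, v_5 = -152, …, v_{10} = -1961, v_{11} = -21248, v_{12} = -53939, v_{13} = -55577.

-55577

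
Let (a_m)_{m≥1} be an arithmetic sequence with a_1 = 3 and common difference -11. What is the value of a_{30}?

-316

a_m = 3 + (m - 1)·(-11).
a_{30} = 3 + 29·(-11) = -316.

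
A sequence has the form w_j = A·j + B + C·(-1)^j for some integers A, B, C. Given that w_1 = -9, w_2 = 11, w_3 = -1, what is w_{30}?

123

At j = 1, 2, 3: A + B - C = -9; 2A + B + C = 11; 3A + B - C = -1.
Subtracting the first from the second: A + 2C = 20.
Subtracting the second from the third: A - 2C = -12.
Solving: C = 8, A = 4, then B = -5.
Therefore w_{30} = 120 + (-5) + 8·1 = 123.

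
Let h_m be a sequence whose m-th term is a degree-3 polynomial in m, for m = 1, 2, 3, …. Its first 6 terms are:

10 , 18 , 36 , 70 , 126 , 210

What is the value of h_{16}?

3910

1st diffs: 8, 18, 34, 56, 84.
2nd diffs: 10, 16, 22, 28.
3rd diffs: 6, 6, 6 (constant).
Newton forward-difference form: h_m = 10 + 8·C(m-1,1) + 10·C(m-1,2) + 6·C(m-1,3).
At m = 16: m-1 = 15, so h_{16} = 10 + 120 + 1050 + 2730 = 3910.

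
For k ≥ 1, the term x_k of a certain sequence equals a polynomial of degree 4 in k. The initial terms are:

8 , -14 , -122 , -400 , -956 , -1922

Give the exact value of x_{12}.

1st diffs: -22, -108, -278, -556, -966.
2nd diffs: -86, -170, -278, -410.
3rd diffs: -84, -108, -132.
4th diffs: -24, -24 (constant).
Newton forward-difference form: x_k = 8 + (-22)·C(k-1,1) + (-86)·C(k-1,2) + (-84)·C(k-1,3) + (-24)·C(k-1,4).
At k = 12: k-1 = 11, so x_{12} = 8 - 242 - 4730 - 13860 - 7920 = -26744.

-26744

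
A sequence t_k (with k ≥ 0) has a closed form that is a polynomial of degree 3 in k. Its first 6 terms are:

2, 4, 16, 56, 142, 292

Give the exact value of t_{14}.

1st diffs: 2, 12, 40, 86, 150.
2nd diffs: 10, 28, 46, 64.
3rd diffs: 18, 18, 18 (constant).
So t_k = 3k^3 - 4k^2 + 3k + 2.
Evaluating at k = 14 gives t_{14} = 7492.

7492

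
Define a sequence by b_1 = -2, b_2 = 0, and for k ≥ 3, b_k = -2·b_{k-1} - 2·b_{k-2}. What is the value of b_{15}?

-256

Applying the relation repeatedly:
b_3 = 4  b_4 = -8  b_5 = 8  …  b_{12} = -128  b_{13} = 128  b_{14} = 0  b_{15} = -256.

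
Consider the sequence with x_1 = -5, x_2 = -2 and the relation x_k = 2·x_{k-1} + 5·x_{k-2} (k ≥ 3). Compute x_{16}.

Applying the relation repeatedly:
x_3 = -29;  x_4 = -68;  x_5 = -281;  …;  x_{13} = -5357921;  x_{14} = -18480782;  x_{15} = -63751169;  x_{16} = -219906248.

-219906248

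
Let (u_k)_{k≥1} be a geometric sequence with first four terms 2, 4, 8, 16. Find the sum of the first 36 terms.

Common ratio r = 2.
u_k = 2·2^(k-1).
S = 2·(2^36 - 1)/(2 - 1) = 2·(68719476736 - 1)/(1) = 137438953470.

137438953470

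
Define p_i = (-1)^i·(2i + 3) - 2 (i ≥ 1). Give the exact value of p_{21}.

-47

(-1)^21 = -1; 2i + 3 at i=21 is 45; so p_{21} = -47.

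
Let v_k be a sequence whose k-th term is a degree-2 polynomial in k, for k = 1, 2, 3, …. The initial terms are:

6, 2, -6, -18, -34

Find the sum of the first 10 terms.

1st diffs: -4, -8, -12, -16.
2nd diffs: -4, -4, -4 (constant).
Newton forward-difference form: v_k = 6 + (-4)·C(k-1,1) + (-4)·C(k-1,2).
Continuing: …, -54, -78, -106, -138, …, v_{10} = -174.
Summing k = 1..10 (10 terms) gives -600.

-600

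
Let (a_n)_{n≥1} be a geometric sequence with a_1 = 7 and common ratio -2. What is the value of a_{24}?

-58720256

a_n = 7·(-2)^(n-1).
a_{24} = 7·(-2)^23 = -58720256.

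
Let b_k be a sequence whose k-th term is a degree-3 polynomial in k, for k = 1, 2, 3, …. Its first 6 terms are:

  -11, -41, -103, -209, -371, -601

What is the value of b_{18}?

-13033

1st diffs: -30, -62, -106, -162, -230.
2nd diffs: -32, -44, -56, -68.
3rd diffs: -12, -12, -12 (constant).
Newton forward-difference form: b_k = -11 + (-30)·C(k-1,1) + (-32)·C(k-1,2) + (-12)·C(k-1,3).
At k = 18: k-1 = 17, so b_{18} = -11 - 510 - 4352 - 8160 = -13033.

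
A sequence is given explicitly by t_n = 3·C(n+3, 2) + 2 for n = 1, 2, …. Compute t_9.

200

C(12, 2) = 66, so t_9 = 200.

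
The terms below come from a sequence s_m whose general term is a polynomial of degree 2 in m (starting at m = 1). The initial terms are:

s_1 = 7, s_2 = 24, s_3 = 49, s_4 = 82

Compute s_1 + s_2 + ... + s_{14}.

4557

1st diffs: 17, 25, 33.
2nd diffs: 8, 8 (constant).
So s_m = 4m^2 + 5m - 2.
Continuing: …, 123, 172, 229, 294, …, s_{14} = 852.
Summing m = 1..14 (14 terms) gives 4557.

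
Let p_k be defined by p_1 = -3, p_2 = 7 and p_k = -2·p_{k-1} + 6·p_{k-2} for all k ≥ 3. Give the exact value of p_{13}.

-12438848

Applying the relation repeatedly:
p_3 = -32; p_4 = 106; p_5 = -404; …; p_{10} = 256624; p_{11} = -935936; p_{12} = 3411616; p_{13} = -12438848.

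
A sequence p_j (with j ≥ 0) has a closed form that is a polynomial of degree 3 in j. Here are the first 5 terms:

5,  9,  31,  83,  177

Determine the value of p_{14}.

6067

1st diffs: 4, 22, 52, 94.
2nd diffs: 18, 30, 42.
3rd diffs: 12, 12 (constant).
Newton forward-difference form: p_j = 5 + 4·C(j,1) + 18·C(j,2) + 12·C(j,3).
At j = 14: j = 14, so p_{14} = 5 + 56 + 1638 + 4368 = 6067.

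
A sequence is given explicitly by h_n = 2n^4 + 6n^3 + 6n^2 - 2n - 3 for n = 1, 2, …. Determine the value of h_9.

h_9 = 2·9^4 + 6·9^3 + 6·9^2 - 2·9 - 3 = 17961.

17961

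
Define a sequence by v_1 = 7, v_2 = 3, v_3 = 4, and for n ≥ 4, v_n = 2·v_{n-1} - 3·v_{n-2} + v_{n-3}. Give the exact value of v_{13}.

-242

Iterate the recurrence:
v_4 = 6; v_5 = 3; v_6 = -8; v_7 = -19; v_8 = -11; v_9 = 27; v_{10} = 68; v_{11} = 44; v_{12} = -89; v_{13} = -242.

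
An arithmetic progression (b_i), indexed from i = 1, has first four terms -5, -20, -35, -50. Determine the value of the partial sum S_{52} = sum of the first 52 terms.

Common difference d = -15.
b_i = -5 + (i - 1)·(-15).
b_{52} = -770; S = 52·(-5 + (-770))/2 = -20150.

-20150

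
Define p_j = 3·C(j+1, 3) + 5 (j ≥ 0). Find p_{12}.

863

C(13, 3) = 286, so p_{12} = 863.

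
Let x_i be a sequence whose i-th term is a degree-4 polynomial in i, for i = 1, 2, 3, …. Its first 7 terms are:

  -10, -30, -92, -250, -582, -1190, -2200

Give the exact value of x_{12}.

1st diffs: -20, -62, -158, -332, -608, -1010.
2nd diffs: -42, -96, -174, -276, -402.
3rd diffs: -54, -78, -102, -126.
4th diffs: -24, -24, -24 (constant).
Newton forward-difference form: x_i = -10 + (-20)·C(i-1,1) + (-42)·C(i-1,2) + (-54)·C(i-1,3) + (-24)·C(i-1,4).
At i = 12: i-1 = 11, so x_{12} = -10 - 220 - 2310 - 8910 - 7920 = -19370.

-19370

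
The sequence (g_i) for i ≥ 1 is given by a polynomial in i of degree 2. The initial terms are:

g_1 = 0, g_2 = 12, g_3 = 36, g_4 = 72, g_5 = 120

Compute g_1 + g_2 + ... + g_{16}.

8160

1st diffs: 12, 24, 36, 48.
2nd diffs: 12, 12, 12 (constant).
So g_i = 6i^2 - 6i.
Continuing: …, 180, 252, 336, 432, …, g_{16} = 1440.
Summing i = 1..16 (16 terms) gives 8160.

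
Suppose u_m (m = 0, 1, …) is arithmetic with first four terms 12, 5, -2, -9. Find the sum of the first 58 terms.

-10875

Common difference d = -7.
u_m = 12 + (m - 0)·(-7).
u_{57} = -387; S = 58·(12 + (-387))/2 = -10875.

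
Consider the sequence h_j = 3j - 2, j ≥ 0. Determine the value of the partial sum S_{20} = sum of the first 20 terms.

530

Over j = 0..19: Σj = 190.
Total = (3)·190 + (-2)·20 = 530.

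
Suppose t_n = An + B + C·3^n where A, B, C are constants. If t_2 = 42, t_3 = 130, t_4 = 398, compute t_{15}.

71744506

The three given values yield: 2A + B + 9C = 42; 3A + B + 27C = 130; 4A + B + 81C = 398.
Subtracting the first from the second: A + 18C = 88.
Subtracting the second from the third: A + 54C = 268.
Solving: C = 5, A = -2, then B = 1.
So t_n = -2·n + 1 + 5·3^n; at n=15 this is 71744506.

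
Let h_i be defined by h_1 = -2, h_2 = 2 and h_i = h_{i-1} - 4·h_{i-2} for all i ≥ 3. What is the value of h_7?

106

Applying the relation repeatedly:
h_3 = 10  h_4 = 2  h_5 = -38  h_6 = -46  h_7 = 106.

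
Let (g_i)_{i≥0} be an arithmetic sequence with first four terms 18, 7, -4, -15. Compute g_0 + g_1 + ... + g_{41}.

Common difference d = -11.
g_i = 18 + (i - 0)·(-11).
g_{41} = -433; S = 42·(18 + (-433))/2 = -8715.

-8715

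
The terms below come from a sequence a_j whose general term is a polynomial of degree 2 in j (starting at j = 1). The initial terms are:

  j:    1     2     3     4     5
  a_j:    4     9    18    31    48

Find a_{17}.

1st diffs: 5, 9, 13, 17.
2nd diffs: 4, 4, 4 (constant).
Newton forward-difference form: a_j = 4 + 5·C(j-1,1) + 4·C(j-1,2).
At j = 17: j-1 = 16, so a_{17} = 4 + 80 + 480 = 564.

564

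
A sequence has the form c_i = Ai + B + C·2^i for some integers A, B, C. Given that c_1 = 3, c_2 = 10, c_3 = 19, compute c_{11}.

2099

Plug in i = 1, 2, 3: A + B + 2C = 3; 2A + B + 4C = 10; 3A + B + 8C = 19.
Subtracting the first from the second: A + 2C = 7.
Subtracting the second from the third: A + 4C = 9.
Solving: C = 1, A = 5, then B = -4.
So c_i = 5·i + (-4) + 1·2^i; at i=11 this is 2099.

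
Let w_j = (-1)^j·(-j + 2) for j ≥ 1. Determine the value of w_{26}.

(-1)^26 = 1; -j + 2 at j=26 is -24; so w_{26} = -24.

-24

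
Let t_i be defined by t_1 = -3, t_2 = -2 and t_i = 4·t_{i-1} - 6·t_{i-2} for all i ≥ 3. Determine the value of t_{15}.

1152640

Step forward from the initial values:
t_3 = 10  t_4 = 52  t_5 = 148  …  t_{12} = -25280  t_{13} = 54592  t_{14} = 370048  t_{15} = 1152640.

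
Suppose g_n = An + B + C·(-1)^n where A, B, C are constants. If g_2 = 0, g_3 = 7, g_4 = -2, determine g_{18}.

-16

At n = 2, 3, 4: 2A + B + C = 0; 3A + B - C = 7; 4A + B + C = -2.
Subtracting the first from the second: A - 2C = 7.
Subtracting the second from the third: A + 2C = -9.
Solving: C = -4, A = -1, then B = 6.
Hence g_{18} = -1·18 + 6 + (-4)·1 = -16.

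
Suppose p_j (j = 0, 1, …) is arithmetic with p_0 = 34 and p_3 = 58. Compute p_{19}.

186

Common difference d = (58 - 34) / (3 - 0) = 8.
p_j = 34 + (j - 0)·8.
p_{19} = 34 + 19·8 = 186.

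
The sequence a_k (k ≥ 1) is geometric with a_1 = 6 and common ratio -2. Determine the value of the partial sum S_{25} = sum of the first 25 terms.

67108866

a_k = 6·(-2)^(k-1).
S = 6·((-2)^25 - 1)/(-2 - 1) = 6·(-33554432 - 1)/(-3) = 67108866.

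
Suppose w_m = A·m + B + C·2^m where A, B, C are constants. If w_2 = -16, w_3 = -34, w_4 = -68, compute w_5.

Plug in m = 2, 3, 4: 2A + B + 4C = -16; 3A + B + 8C = -34; 4A + B + 16C = -68.
Subtracting the first from the second: A + 4C = -18.
Subtracting the second from the third: A + 8C = -34.
Solving: C = -4, A = -2, then B = 4.
Hence w_5 = -2·5 + 4 + (-4)·32 = -134.

-134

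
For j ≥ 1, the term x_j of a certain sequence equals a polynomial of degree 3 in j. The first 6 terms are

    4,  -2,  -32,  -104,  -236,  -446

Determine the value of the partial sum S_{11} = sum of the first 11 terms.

1st diffs: -6, -30, -72, -132, -210.
2nd diffs: -24, -42, -60, -78.
3rd diffs: -18, -18, -18 (constant).
Newton forward-difference form: x_j = 4 + (-6)·C(j-1,1) + (-24)·C(j-1,2) + (-18)·C(j-1,3).
Continuing: …, -752, -1172, -1724, -2426, …, x_{11} = -3296.
Summing j = 1..11 (11 terms) gives -10186.

-10186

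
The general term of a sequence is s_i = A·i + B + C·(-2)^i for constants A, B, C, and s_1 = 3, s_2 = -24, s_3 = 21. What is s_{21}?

Plug in i = 1, 2, 3: A + B - 2C = 3; 2A + B + 4C = -24; 3A + B - 8C = 21.
Subtracting the first from the second: A + 6C = -27.
Subtracting the second from the third: A - 12C = 45.
Solving: C = -4, A = -3, then B = -2.
Therefore s_{21} = -63 + (-2) + (-4)·(-2097152) = 8388543.

8388543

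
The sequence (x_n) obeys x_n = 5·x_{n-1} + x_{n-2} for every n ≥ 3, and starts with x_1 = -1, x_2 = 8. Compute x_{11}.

20660574

Compute successive terms:
x_3 = 39;  x_4 = 203;  x_5 = 1054;  x_6 = 5473;  x_7 = 28419;  x_8 = 147568;  x_9 = 766259;  x_{10} = 3978863;  x_{11} = 20660574.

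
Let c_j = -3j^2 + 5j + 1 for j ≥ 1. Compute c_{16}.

-687

c_{16} = -3·16^2 + 5·16 + 1 = -687.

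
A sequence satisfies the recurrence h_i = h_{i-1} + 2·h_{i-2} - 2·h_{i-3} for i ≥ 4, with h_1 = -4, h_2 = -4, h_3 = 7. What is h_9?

161

Step forward from the initial values:
h_4 = 7, h_5 = 29, h_6 = 29, h_7 = 73, h_8 = 73, h_9 = 161.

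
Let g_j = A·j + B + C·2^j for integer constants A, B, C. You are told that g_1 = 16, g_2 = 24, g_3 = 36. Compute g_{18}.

At j = 1, 2, 3: A + B + 2C = 16; 2A + B + 4C = 24; 3A + B + 8C = 36.
Subtracting the first from the second: A + 2C = 8.
Subtracting the second from the third: A + 4C = 12.
Solving: C = 2, A = 4, then B = 8.
Hence g_{18} = 4·18 + 8 + 2·262144 = 524368.

524368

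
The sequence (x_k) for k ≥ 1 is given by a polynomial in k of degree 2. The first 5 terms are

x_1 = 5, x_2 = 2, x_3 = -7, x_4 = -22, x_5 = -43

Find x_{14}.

1st diffs: -3, -9, -15, -21.
2nd diffs: -6, -6, -6 (constant).
Newton forward-difference form: x_k = 5 + (-3)·C(k-1,1) + (-6)·C(k-1,2).
At k = 14: k-1 = 13, so x_{14} = 5 - 39 - 468 = -502.

-502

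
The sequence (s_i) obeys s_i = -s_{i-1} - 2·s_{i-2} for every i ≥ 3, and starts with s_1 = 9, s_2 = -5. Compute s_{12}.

Step forward from the initial values:
s_3 = -13; s_4 = 23; s_5 = 3; s_6 = -49; s_7 = 43; s_8 = 55; s_9 = -141; s_{10} = 31; s_{11} = 251; s_{12} = -313.

-313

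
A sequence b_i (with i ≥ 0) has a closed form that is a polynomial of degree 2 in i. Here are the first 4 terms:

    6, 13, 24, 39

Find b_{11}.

1st diffs: 7, 11, 15.
2nd diffs: 4, 4 (constant).
Newton forward-difference form: b_i = 6 + 7·C(i,1) + 4·C(i,2).
At i = 11: i = 11, so b_{11} = 6 + 77 + 220 = 303.

303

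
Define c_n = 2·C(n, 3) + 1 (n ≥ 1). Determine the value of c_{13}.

573

C(13, 3) = 286, so c_{13} = 573.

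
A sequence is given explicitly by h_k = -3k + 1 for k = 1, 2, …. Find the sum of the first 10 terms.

-155

Over k = 1..10: Σk = 55.
Total = (-3)·55 + (1)·10 = -155.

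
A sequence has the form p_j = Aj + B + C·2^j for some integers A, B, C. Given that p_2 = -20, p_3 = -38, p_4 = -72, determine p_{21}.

-8388650

Plug in j = 2, 3, 4: 2A + B + 4C = -20; 3A + B + 8C = -38; 4A + B + 16C = -72.
Subtracting the first from the second: A + 4C = -18.
Subtracting the second from the third: A + 8C = -34.
Solving: C = -4, A = -2, then B = 0.
Hence p_{21} = -2·21 + 0 + (-4)·2097152 = -8388650.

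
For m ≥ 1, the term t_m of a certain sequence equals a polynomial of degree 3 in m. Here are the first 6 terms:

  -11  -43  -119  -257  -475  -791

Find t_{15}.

1st diffs: -32, -76, -138, -218, -316.
2nd diffs: -44, -62, -80, -98.
3rd diffs: -18, -18, -18 (constant).
So t_m = -3m^3 - 4m^2 + m - 5.
Evaluating at m = 15 gives t_{15} = -11015.

-11015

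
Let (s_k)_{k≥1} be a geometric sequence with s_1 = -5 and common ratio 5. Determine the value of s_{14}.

-6103515625

s_k = (-5)·5^(k-1).
s_{14} = (-5)·5^13 = -6103515625.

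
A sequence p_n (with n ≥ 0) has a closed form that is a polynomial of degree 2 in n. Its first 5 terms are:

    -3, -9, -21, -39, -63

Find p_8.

1st diffs: -6, -12, -18, -24.
2nd diffs: -6, -6, -6 (constant).
So p_n = -3n^2 - 3n - 3.
Evaluating at n = 8 gives p_8 = -219.

-219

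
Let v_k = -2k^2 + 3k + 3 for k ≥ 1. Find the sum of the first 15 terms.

-2075

Over k = 1..15: Σk = 120, Σk² = 1240.
Total = (-2)·1240 + (3)·120 + (3)·15 = -2075.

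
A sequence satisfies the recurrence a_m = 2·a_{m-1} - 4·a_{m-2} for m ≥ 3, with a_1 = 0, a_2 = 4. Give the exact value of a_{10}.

0

Step forward from the initial values:
a_3 = 8; a_4 = 0; a_5 = -32; a_6 = -64; a_7 = 0; a_8 = 256; a_9 = 512; a_{10} = 0.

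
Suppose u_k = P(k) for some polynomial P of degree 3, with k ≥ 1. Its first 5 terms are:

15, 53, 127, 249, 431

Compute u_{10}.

2661

1st diffs: 38, 74, 122, 182.
2nd diffs: 36, 48, 60.
3rd diffs: 12, 12 (constant).
So u_k = 2k^3 + 6k^2 + 6k + 1.
Evaluating at k = 10 gives u_{10} = 2661.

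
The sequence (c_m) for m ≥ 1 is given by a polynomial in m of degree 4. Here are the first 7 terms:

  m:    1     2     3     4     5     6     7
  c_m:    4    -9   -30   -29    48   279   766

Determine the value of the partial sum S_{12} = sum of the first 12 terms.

1st diffs: -13, -21, 1, 77, 231, 487.
2nd diffs: -8, 22, 76, 154, 256.
3rd diffs: 30, 54, 78, 102.
4th diffs: 24, 24, 24 (constant).
Newton forward-difference form: c_m = 4 + (-13)·C(m-1,1) + (-8)·C(m-1,2) + 30·C(m-1,3) + 24·C(m-1,4).
Continuing: …, 1635, 3036, 5143, 8154, …, c_{12} = 12291.
Summing m = 1..12 (12 terms) gives 31288.

31288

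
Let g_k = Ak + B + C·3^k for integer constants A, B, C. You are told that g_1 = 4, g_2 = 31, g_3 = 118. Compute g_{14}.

23914795

Write the equations: A + B + 3C = 4; 2A + B + 9C = 31; 3A + B + 27C = 118.
Subtracting the first from the second: A + 6C = 27.
Subtracting the second from the third: A + 18C = 87.
Solving: C = 5, A = -3, then B = -8.
Therefore g_{14} = -42 + (-8) + 5·4782969 = 23914795.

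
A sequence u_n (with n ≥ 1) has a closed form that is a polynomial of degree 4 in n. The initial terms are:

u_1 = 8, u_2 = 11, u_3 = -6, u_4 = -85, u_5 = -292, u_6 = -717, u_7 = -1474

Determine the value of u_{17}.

-69544

1st diffs: 3, -17, -79, -207, -425, -757.
2nd diffs: -20, -62, -128, -218, -332.
3rd diffs: -42, -66, -90, -114.
4th diffs: -24, -24, -24 (constant).
So u_n = -n^4 + 3n^3 - 3n^2 + 6n + 3.
Evaluating at n = 17 gives u_{17} = -69544.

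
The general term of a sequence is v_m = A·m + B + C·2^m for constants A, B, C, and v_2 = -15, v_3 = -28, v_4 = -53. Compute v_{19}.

Plug in m = 2, 3, 4: 2A + B + 4C = -15; 3A + B + 8C = -28; 4A + B + 16C = -53.
Subtracting the first from the second: A + 4C = -13.
Subtracting the second from the third: A + 8C = -25.
Solving: C = -3, A = -1, then B = -1.
So v_m = -1·m + (-1) + (-3)·2^m; at m=19 this is -1572884.

-1572884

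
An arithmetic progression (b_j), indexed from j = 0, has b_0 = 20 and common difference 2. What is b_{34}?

b_j = 20 + (j - 0)·2.
b_{34} = 20 + 34·2 = 88.

88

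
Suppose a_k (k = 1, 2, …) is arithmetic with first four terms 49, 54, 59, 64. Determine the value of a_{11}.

Common difference d = 5.
a_k = 49 + (k - 1)·5.
a_{11} = 49 + 10·5 = 99.

99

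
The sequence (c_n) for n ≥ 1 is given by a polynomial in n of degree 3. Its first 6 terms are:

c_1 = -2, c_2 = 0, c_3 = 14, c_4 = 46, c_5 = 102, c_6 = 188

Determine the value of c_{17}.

4830

1st diffs: 2, 14, 32, 56, 86.
2nd diffs: 12, 18, 24, 30.
3rd diffs: 6, 6, 6 (constant).
Newton forward-difference form: c_n = -2 + 2·C(n-1,1) + 12·C(n-1,2) + 6·C(n-1,3).
At n = 17: n-1 = 16, so c_{17} = -2 + 32 + 1440 + 3360 = 4830.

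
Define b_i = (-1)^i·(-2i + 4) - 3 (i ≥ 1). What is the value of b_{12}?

-23

(-1)^12 = 1; -2i + 4 at i=12 is -20; so b_{12} = -23.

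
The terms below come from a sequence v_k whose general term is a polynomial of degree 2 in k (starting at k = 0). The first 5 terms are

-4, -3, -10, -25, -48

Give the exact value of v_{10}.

1st diffs: 1, -7, -15, -23.
2nd diffs: -8, -8, -8 (constant).
So v_k = -4k^2 + 5k - 4.
Evaluating at k = 10 gives v_{10} = -354.

-354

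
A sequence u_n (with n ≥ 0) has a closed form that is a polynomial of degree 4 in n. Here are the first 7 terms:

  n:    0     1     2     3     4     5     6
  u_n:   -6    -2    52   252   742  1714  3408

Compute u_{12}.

1st diffs: 4, 54, 200, 490, 972, 1694.
2nd diffs: 50, 146, 290, 482, 722.
3rd diffs: 96, 144, 192, 240.
4th diffs: 48, 48, 48 (constant).
Newton forward-difference form: u_n = -6 + 4·C(n,1) + 50·C(n,2) + 96·C(n,3) + 48·C(n,4).
At n = 12: n = 12, so u_{12} = -6 + 48 + 3300 + 21120 + 23760 = 48222.

48222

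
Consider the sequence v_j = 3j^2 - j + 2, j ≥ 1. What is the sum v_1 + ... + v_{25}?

16300

Over j = 1..25: Σj = 325, Σj² = 5525.
Total = (3)·5525 + (-1)·325 + (2)·25 = 16300.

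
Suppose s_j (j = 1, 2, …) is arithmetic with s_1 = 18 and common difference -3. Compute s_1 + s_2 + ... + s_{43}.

s_j = 18 + (j - 1)·(-3).
s_{43} = -108; S = 43·(18 + (-108))/2 = -1935.

-1935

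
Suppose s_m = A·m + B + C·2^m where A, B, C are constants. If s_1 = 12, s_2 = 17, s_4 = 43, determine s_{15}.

65558

Write the equations: A + B + 2C = 12; 2A + B + 4C = 17; 4A + B + 16C = 43.
Subtracting the first from the second: A + 2C = 5.
Subtracting the second from the third: 2A + 12C = 26.
Solving: C = 2, A = 1, then B = 7.
Therefore s_{15} = 15 + 7 + 2·32768 = 65558.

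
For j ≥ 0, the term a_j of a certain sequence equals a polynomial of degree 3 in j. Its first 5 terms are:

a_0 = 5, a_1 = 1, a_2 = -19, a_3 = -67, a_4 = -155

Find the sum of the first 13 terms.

-13403

1st diffs: -4, -20, -48, -88.
2nd diffs: -16, -28, -40.
3rd diffs: -12, -12 (constant).
So a_j = -2j^3 - 2j^2 + 5.
Continuing: …, -295, -499, -779, -1147, …, a_{12} = -3739.
Summing j = 0..12 (13 terms) gives -13403.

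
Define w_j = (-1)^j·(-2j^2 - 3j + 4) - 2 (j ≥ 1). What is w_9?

183

(-1)^9 = -1; -2j^2 - 3j + 4 at j=9 is -185; so w_9 = 183.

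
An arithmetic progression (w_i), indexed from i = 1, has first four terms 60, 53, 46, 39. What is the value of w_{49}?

Common difference d = -7.
w_i = 60 + (i - 1)·(-7).
w_{49} = 60 + 48·(-7) = -276.

-276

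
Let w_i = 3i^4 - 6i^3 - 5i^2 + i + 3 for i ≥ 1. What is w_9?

14916

w_9 = 3·9^4 - 6·9^3 - 5·9^2 + 1·9 + 3 = 14916.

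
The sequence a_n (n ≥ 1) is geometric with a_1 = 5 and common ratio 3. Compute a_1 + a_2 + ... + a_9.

49205

a_n = 5·3^(n-1).
S = 5·(3^9 - 1)/(3 - 1) = 5·(19683 - 1)/(2) = 49205.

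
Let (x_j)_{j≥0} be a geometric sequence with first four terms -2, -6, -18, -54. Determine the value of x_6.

-1458

Common ratio r = 3.
x_j = (-2)·3^(j-0).
x_6 = (-2)·3^6 = -1458.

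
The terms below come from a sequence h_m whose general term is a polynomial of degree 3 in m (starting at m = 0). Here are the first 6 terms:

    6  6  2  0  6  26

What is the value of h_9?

1st diffs: 0, -4, -2, 6, 20.
2nd diffs: -4, 2, 8, 14.
3rd diffs: 6, 6, 6 (constant).
Newton forward-difference form: h_m = 6 + (-4)·C(m,2) + 6·C(m,3).
At m = 9: m = 9, so h_9 = 6 - 144 + 504 = 366.

366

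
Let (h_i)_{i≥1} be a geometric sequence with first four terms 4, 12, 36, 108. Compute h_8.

8748

Common ratio r = 3.
h_i = 4·3^(i-1).
h_8 = 4·3^7 = 8748.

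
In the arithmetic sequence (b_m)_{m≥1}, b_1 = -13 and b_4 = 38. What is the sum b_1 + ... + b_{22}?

3641

Common difference d = (38 - (-13)) / (4 - 1) = 17.
b_m = -13 + (m - 1)·17.
b_{22} = 344; S = 22·(-13 + 344)/2 = 3641.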